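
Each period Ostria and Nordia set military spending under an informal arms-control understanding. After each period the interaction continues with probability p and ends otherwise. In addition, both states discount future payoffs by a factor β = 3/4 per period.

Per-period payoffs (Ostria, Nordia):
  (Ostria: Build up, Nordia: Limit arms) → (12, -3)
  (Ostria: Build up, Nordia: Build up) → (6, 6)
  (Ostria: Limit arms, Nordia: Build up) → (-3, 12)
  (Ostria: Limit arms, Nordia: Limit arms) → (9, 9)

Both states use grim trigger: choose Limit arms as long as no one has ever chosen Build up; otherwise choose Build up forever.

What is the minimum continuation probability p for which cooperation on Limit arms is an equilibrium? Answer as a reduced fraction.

2/3

Expected continuation weight on next period's payoff is β·p = 3/4·p, which plays the role of the discount factor.
Cooperation requires 3/4·p ≥ (12−9)/(12−6) = 1/2, hence p ≥ 2/3.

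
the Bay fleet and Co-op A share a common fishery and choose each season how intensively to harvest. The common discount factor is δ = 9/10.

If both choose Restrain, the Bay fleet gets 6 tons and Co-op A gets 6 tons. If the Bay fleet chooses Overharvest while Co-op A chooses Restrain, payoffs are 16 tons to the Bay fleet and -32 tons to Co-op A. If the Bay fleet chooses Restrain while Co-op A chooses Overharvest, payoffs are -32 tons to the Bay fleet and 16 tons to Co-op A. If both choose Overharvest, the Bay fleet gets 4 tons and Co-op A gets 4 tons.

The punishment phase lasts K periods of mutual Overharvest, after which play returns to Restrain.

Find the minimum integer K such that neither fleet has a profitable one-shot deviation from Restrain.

IC: δ(1−δ^K)/(1−δ) ≥ (16−6)/(6−4) = 5.
With δ = 9/10: need 1 − δ^K ≥ 5·(1−9/10)/(9/10), i.e. δ^K ≤ 0.4444.
Since (9/10)^7 = 0.4783 and (9/10)^8 = 0.4305, the smallest such K is 8.

8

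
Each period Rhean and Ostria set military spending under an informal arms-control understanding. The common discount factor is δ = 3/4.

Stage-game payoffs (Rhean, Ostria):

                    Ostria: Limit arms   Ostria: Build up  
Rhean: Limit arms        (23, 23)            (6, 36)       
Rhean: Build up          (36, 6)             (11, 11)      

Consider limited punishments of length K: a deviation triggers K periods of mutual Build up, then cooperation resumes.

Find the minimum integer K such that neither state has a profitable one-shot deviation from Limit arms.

IC: δ(1−δ^K)/(1−δ) ≥ (36−23)/(23−11) = 13/12.
With δ = 3/4: need 1 − δ^K ≥ 13/12·(1−3/4)/(3/4), i.e. δ^K ≤ 0.6389.
Since (3/4)^1 = 0.7500 and (3/4)^2 = 0.5625, the smallest such K is 2.

2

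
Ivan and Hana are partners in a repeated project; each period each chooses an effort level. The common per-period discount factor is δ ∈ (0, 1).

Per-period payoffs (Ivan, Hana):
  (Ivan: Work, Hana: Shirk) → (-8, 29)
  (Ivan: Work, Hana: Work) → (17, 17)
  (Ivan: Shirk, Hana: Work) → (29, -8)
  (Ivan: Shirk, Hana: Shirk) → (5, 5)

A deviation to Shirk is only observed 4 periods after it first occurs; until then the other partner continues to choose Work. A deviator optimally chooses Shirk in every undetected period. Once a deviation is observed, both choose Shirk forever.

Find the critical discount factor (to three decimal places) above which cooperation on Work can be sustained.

0.841

Deviating for the 4 undetected periods gains 29−17 = 12 per period over cooperation, then loses 17−5 = 12 per period forever once punishment starts.
Gain: 12(1 + δ + … + δ^3); loss: 12·δ^4/(1−δ).
No profitable deviation ⇔ 12(1−δ^4) ≤ 12·δ^4, i.e. δ^4 ≥ 12/(12+12) = 1/2.
Hence δ ≥ (1/2)^(1/4) ≈ 0.841.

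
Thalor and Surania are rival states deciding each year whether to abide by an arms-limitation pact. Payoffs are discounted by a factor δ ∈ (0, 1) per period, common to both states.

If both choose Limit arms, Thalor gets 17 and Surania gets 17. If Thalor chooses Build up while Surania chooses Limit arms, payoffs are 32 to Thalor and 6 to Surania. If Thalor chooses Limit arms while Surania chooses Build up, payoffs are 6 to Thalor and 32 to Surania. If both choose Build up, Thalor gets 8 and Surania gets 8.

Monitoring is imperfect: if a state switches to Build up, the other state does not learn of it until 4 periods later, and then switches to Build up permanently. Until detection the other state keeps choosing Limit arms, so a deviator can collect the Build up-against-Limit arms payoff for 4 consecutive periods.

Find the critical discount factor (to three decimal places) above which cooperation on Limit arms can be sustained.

0.889

The best deviation is to choose Build up for all 4 undetected periods, earning 32 each, then 8 forever once detected.
Deviation value: 32(1−δ^4)/(1−δ) + 8δ^4/(1−δ); cooperation value: 17/(1−δ).
IC: 17 ≥ 32(1−δ^4) + 8δ^4 = 32 − 24δ^4.
So δ^4 ≥ 15/24 = 5/8, giving δ ≥ (5/8)^(1/4) ≈ 0.889.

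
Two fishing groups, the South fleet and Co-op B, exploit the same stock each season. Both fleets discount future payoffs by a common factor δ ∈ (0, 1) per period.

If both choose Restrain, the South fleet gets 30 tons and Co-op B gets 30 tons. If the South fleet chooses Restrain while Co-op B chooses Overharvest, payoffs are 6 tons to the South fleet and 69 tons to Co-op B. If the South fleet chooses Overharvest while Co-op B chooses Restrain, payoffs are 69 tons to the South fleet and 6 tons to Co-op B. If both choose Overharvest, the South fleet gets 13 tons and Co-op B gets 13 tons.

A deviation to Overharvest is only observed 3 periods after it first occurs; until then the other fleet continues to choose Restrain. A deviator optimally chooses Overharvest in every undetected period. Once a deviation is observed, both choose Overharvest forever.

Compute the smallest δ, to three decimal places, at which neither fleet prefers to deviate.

The best deviation is to choose Overharvest for all 3 undetected periods, earning 69 each, then 13 forever once detected.
Deviation value: 69(1−δ^3)/(1−δ) + 13δ^3/(1−δ); cooperation value: 30/(1−δ).
IC: 30 ≥ 69(1−δ^3) + 13δ^3 = 69 − 56δ^3.
So δ^3 ≥ 39/56, giving δ ≥ (39/56)^(1/3) ≈ 0.886.

0.886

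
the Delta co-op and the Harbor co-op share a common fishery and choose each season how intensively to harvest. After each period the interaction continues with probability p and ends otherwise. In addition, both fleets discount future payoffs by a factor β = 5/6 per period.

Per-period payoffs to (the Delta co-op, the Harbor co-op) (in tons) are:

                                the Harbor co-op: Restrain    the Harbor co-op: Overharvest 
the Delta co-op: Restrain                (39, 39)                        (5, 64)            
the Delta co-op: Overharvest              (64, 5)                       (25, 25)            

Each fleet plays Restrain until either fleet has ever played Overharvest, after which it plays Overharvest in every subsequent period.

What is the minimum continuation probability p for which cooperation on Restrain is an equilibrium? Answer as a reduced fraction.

10/13

Expected continuation weight on next period's payoff is β·p = 5/6·p, which plays the role of the discount factor.
Cooperation requires 5/6·p ≥ (64−39)/(64−25) = 25/39, hence p ≥ 10/13.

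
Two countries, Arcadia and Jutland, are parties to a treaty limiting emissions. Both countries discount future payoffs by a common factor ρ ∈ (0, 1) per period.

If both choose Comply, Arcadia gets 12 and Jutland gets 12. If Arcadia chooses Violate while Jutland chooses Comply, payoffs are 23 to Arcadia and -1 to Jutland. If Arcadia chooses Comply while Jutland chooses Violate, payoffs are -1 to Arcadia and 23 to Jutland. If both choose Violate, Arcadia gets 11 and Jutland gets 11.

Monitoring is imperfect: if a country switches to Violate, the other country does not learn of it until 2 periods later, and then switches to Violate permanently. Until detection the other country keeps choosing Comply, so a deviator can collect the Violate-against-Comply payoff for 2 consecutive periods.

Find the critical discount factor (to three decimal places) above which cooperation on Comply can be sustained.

Deviating for the 2 undetected periods gains 23−12 = 11 per period over cooperation, then loses 12−11 = 1 per period forever once punishment starts.
Gain: 11(1 + ρ + … + ρ^1); loss: 1·ρ^2/(1−ρ).
No profitable deviation ⇔ 11(1−ρ^2) ≤ 1·ρ^2, i.e. ρ^2 ≥ 11/(11+1) = 11/12.
Hence ρ ≥ (11/12)^(1/2) ≈ 0.957.

0.957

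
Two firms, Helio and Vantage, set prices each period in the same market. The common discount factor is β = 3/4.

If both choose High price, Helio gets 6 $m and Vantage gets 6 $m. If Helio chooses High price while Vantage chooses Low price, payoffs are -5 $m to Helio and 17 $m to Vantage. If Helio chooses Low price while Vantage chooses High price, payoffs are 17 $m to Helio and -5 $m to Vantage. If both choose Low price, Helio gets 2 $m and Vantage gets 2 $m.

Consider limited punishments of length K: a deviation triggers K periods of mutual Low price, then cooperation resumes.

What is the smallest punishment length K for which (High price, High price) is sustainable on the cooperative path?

No profitable deviation requires (6−2)(β+…+β^K) ≥ 17−6, i.e. β+…+β^K ≥ 11/4 ≈ 2.7500.
With β = 3/4, the partial sums are K=1: 0.7500, K=2: 1.3125, …, K=7: 2.5995, K=8: 2.6997, K=9: 2.7747.
K = 9 is the first length at which the sum reaches 2.7500.

9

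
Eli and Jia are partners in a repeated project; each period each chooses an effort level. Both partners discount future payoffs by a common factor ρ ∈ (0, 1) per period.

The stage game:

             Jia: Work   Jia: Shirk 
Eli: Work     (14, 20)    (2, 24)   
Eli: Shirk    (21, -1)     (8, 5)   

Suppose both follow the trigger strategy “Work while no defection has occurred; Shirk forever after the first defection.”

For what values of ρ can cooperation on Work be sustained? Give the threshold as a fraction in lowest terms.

7/13

Eli: cooperation gives 14 each period; deviation gives 21 once then 8 forever.
  14/(1−ρ) ≥ 21 + 8ρ/(1−ρ) ⇒ ρ ≥ 7/13.
Jia: cooperation gives 20 each period; deviation gives 24 once then 5 forever.
  ρ ≥ 4/19.
Both must hold, so the binding constraint is Eli's: ρ ≥ 7/13.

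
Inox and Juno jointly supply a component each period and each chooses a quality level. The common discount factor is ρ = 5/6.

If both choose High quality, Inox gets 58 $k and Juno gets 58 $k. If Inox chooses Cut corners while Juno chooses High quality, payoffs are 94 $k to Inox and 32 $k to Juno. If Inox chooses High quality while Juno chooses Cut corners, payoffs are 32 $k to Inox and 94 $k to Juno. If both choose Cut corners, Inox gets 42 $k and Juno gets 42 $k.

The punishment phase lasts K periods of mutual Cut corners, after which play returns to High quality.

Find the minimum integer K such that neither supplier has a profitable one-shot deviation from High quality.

4

No profitable deviation requires (58−42)(ρ+…+ρ^K) ≥ 94−58, i.e. ρ+…+ρ^K ≥ 9/4 ≈ 2.2500.
With ρ = 5/6, the partial sums are K=1: 0.8333, K=2: 1.5278, K=3: 2.1065, K=4: 2.5887.
K = 4 is the first length at which the sum reaches 2.2500.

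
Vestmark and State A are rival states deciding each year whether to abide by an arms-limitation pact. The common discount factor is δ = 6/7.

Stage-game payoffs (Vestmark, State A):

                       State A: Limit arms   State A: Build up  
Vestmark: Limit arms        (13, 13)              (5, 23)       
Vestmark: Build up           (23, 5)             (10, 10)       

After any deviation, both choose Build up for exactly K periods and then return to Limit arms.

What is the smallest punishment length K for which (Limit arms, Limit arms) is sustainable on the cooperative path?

6

Need Σ_{k=1}^{K} δ^k ≥ (23−13)/(13−10) = 3.3333 at δ = 6/7.
At K = 5 the sum is 3.2240 < 3.3333; at K = 6 it is 3.6206 ≥ 3.3333.
So the minimum punishment length is K = 6.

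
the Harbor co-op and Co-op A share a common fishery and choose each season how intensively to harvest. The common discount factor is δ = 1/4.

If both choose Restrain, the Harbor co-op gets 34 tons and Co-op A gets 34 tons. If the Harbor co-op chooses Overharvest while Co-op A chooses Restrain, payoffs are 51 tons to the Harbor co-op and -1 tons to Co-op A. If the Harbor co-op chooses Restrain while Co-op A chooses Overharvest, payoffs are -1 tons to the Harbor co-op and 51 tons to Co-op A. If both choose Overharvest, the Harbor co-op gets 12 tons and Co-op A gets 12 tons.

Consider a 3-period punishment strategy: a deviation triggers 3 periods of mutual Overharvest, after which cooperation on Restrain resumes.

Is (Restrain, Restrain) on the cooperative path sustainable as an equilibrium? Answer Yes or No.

No

A one-shot deviation gives 51 now, then 12 for 3 periods, then back to 34.
Gain from deviating: (51−34) today; loss: (34−12) in each of the next 3 periods.
No-deviation condition: (34−12)(δ+…+δ^3) ≥ 51−34, i.e. δ+…+δ^3 ≥ 17/22.
At δ = 1/4: δ+…+δ^3 = 0.3281 < 0.7727.
So cooperation is not sustainable.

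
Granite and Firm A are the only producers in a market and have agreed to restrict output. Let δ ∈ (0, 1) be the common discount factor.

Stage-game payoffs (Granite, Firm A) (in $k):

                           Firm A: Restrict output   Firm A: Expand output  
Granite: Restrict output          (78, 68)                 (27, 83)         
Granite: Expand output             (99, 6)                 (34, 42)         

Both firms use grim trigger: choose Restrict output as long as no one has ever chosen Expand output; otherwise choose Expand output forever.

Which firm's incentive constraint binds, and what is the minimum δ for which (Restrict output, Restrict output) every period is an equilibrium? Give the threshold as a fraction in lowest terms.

Granite: cooperation gives 78 each period; deviation gives 99 once then 34 forever.
  78/(1−δ) ≥ 99 + 34δ/(1−δ) ⇒ δ ≥ 21/65.
Firm A: cooperation gives 68 each period; deviation gives 83 once then 42 forever.
  δ ≥ 15/41.
Both must hold, so the binding constraint is Firm A's: δ ≥ 15/41.

Firm A; δ ≥ 15/41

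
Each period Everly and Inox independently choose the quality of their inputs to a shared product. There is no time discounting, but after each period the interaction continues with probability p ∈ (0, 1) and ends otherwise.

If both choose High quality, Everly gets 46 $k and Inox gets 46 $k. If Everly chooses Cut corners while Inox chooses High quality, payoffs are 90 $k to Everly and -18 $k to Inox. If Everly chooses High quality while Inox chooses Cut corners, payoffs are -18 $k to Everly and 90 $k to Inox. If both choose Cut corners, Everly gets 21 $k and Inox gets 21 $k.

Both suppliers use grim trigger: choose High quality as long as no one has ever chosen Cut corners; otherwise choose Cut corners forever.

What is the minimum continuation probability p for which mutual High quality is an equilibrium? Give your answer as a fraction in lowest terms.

Expected cooperation value is 46 + p·46 + p²·46 + … = 46/(1−p); deviation gives 90 + p·21/(1−p).
46 ≥ 90(1−p) + 21p ⇒ 69p ≥ 44 ⇒ p ≥ 44/69.

44/69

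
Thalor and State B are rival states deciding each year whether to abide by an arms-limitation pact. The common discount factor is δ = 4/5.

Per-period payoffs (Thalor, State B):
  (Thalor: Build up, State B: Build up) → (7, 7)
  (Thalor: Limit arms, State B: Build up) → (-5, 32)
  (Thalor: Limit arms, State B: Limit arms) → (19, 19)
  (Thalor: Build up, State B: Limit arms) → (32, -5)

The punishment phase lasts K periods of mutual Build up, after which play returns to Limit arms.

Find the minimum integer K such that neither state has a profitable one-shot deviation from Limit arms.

IC: δ(1−δ^K)/(1−δ) ≥ (32−19)/(19−7) = 13/12.
With δ = 4/5: need 1 − δ^K ≥ 13/12·(1−4/5)/(4/5), i.e. δ^K ≤ 0.7292.
Since (4/5)^1 = 0.8000 and (4/5)^2 = 0.6400, the smallest such K is 2.

2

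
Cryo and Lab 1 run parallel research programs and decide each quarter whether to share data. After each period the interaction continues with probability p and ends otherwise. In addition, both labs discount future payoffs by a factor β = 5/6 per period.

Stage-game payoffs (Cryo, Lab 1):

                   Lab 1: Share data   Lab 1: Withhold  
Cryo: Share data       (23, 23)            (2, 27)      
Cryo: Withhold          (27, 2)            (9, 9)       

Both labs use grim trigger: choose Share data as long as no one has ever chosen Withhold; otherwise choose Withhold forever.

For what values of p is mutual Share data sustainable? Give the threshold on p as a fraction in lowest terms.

4/15

Expected continuation weight on next period's payoff is β·p = 5/6·p, which plays the role of the discount factor.
Cooperation requires 5/6·p ≥ (27−23)/(27−9) = 2/9, hence p ≥ 4/15.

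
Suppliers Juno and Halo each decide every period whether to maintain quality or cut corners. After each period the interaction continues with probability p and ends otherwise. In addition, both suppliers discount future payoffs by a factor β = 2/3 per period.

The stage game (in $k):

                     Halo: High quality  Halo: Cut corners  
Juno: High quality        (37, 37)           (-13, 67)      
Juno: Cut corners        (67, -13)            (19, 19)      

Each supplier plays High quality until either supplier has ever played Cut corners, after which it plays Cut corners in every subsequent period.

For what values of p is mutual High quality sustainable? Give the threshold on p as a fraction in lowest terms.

With continuation probability p and discount β, the effective per-period discount factor is βp.
Grim-trigger IC: βp ≥ (67−37)/(67−19) = 5/8.
So p ≥ (5/8)/(2/3) = 15/16.

15/16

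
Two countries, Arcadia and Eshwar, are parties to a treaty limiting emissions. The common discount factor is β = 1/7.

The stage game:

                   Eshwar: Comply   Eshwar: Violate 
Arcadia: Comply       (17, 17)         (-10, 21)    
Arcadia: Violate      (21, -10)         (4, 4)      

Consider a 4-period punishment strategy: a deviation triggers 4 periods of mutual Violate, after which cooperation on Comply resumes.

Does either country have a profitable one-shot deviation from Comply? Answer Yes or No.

Yes

A one-shot deviation gives 21 now, then 4 for 4 periods, then back to 17.
Gain from deviating: (21−17) today; loss: (17−4) in each of the next 4 periods.
No-deviation condition: (17−4)(β+…+β^4) ≥ 21−17, i.e. β+…+β^4 ≥ 4/13.
At β = 1/7: β+…+β^4 = 0.1666 < 0.3077.
So cooperation is not sustainable.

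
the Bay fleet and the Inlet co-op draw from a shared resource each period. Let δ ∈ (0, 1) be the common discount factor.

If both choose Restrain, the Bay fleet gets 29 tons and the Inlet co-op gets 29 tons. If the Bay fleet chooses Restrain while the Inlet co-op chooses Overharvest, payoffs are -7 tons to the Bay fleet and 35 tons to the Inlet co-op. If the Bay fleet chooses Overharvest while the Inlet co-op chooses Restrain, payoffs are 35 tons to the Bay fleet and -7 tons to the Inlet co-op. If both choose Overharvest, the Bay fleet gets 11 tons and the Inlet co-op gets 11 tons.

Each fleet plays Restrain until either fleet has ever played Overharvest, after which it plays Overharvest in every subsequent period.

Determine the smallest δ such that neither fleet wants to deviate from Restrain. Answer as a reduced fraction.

1/4

Under grim trigger the critical discount factor is (T−C)/(T−P) with T = 35, C = 29, P = 11.
δ* = (35−29)/(35−11) = 6/24 = 1/4.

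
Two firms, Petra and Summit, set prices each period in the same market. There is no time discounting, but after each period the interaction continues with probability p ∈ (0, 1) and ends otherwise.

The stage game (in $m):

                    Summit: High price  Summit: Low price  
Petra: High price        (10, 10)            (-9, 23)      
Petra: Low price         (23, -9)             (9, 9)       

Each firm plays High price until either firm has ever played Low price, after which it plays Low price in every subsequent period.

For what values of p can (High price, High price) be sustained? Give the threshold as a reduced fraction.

13/14

Expected cooperation value is 10 + p·10 + p²·10 + … = 10/(1−p); deviation gives 23 + p·9/(1−p).
10 ≥ 23(1−p) + 9p ⇒ 14p ≥ 13 ⇒ p ≥ 13/14.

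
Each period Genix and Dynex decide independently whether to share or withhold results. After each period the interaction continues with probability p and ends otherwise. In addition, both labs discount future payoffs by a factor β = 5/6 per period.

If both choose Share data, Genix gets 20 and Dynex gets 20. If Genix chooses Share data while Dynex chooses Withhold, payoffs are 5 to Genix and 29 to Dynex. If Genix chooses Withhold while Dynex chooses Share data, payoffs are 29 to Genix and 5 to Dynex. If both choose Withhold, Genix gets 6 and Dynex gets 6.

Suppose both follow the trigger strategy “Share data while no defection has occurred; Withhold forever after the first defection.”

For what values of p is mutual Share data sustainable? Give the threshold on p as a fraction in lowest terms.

Expected continuation weight on next period's payoff is β·p = 5/6·p, which plays the role of the discount factor.
Cooperation requires 5/6·p ≥ (29−20)/(29−6) = 9/23, hence p ≥ 54/115.

54/115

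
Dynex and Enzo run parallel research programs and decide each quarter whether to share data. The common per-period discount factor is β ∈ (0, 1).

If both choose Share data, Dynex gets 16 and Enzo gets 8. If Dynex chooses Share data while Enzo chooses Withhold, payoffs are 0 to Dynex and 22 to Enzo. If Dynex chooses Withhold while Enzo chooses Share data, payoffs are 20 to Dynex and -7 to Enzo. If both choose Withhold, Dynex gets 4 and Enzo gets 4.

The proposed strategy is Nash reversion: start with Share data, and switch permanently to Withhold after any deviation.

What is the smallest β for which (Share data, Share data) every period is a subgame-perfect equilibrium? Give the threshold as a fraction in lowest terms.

For Dynex: deviation gain 20−16 = 4, per-period punishment loss 16−4 = 12. IC gives β ≥ 4/16 = 1/4.
For Enzo: gain 14, loss 4 per period, so β ≥ 14/18 = 7/9.
The tighter constraint is Enzo's, so cooperation needs β ≥ 7/9.

7/9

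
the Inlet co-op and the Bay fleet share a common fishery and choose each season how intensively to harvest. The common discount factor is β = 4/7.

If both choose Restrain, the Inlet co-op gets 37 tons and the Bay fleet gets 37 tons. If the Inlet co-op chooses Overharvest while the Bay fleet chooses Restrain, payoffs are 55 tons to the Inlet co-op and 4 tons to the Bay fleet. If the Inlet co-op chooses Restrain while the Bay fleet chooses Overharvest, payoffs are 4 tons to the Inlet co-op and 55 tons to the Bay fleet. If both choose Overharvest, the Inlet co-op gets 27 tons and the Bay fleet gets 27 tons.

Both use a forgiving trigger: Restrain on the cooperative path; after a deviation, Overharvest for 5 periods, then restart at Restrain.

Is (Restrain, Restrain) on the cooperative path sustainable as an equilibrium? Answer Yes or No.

Comparing payoff streams over the 6 periods until play realigns: cooperate → 37(1+β+…+β^5); deviate → 55 + 27(β+…+β^5).
Cooperation is sustained iff (37−27)(β+…+β^5) ≥ 55−37.
β+…+β^5 = 4/7·(1−(4/7)^5)/(1−4/7) = 1.2521, and (55−37)/(37−27) = 1.8000.
1.2521 < 1.8000, so cooperation is not sustainable.

No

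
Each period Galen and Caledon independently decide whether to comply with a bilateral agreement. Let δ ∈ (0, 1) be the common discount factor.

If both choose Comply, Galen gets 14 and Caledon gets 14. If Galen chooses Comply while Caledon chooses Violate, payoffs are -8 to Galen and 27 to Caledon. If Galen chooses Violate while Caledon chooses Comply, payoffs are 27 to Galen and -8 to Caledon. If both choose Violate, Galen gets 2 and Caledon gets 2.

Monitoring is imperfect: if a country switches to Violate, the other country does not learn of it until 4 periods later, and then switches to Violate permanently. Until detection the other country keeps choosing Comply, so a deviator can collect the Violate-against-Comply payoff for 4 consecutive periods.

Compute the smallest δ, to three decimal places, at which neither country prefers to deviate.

0.849

Deviating for the 4 undetected periods gains 27−14 = 13 per period over cooperation, then loses 14−2 = 12 per period forever once punishment starts.
Gain: 13(1 + δ + … + δ^3); loss: 12·δ^4/(1−δ).
No profitable deviation ⇔ 13(1−δ^4) ≤ 12·δ^4, i.e. δ^4 ≥ 13/(13+12) = 13/25.
Hence δ ≥ (13/25)^(1/4) ≈ 0.849.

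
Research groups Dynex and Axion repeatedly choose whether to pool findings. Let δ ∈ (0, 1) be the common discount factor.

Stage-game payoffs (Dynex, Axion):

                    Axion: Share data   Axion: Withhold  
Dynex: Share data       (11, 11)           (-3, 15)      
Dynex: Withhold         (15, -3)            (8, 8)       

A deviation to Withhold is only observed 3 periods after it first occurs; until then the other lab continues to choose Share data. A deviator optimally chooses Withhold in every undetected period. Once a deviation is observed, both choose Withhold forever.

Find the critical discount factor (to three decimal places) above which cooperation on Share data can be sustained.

The best deviation is to choose Withhold for all 3 undetected periods, earning 15 each, then 8 forever once detected.
Deviation value: 15(1−δ^3)/(1−δ) + 8δ^3/(1−δ); cooperation value: 11/(1−δ).
IC: 11 ≥ 15(1−δ^3) + 8δ^3 = 15 − 7δ^3.
So δ^3 ≥ 4/7, giving δ ≥ (4/7)^(1/3) ≈ 0.830.

0.830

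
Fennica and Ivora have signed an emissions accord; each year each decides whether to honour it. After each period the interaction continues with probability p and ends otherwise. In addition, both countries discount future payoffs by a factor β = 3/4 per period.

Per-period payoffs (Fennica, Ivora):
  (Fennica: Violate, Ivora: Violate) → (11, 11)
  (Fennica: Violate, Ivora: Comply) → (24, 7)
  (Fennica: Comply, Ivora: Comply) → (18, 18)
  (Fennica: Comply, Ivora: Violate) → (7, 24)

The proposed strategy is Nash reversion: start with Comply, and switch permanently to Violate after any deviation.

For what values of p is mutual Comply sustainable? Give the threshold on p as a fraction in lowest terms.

Expected continuation weight on next period's payoff is β·p = 3/4·p, which plays the role of the discount factor.
Cooperation requires 3/4·p ≥ (24−18)/(24−11) = 6/13, hence p ≥ 8/13.

8/13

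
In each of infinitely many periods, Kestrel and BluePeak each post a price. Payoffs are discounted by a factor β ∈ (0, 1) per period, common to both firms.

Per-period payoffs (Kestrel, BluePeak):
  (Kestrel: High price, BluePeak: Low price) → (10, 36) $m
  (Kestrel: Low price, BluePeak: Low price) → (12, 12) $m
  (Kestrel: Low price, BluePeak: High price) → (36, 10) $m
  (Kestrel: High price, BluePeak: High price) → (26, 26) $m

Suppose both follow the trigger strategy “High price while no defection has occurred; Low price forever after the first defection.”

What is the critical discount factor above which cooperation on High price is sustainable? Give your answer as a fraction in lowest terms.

5/12

Under grim trigger the critical discount factor is (T−C)/(T−P) with T = 36, C = 26, P = 12.
β* = (36−26)/(36−12) = 10/24 = 5/12.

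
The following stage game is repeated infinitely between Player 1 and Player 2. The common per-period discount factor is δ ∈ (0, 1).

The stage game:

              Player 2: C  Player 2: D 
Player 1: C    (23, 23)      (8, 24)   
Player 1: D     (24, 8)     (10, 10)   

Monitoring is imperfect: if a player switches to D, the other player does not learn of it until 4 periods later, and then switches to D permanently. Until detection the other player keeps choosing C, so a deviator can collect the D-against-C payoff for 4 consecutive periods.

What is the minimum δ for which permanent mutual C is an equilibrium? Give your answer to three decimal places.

0.517

The best deviation is to choose D for all 4 undetected periods, earning 24 each, then 10 forever once detected.
Deviation value: 24(1−δ^4)/(1−δ) + 10δ^4/(1−δ); cooperation value: 23/(1−δ).
IC: 23 ≥ 24(1−δ^4) + 10δ^4 = 24 − 14δ^4.
So δ^4 ≥ 1/14, giving δ ≥ (1/14)^(1/4) ≈ 0.517.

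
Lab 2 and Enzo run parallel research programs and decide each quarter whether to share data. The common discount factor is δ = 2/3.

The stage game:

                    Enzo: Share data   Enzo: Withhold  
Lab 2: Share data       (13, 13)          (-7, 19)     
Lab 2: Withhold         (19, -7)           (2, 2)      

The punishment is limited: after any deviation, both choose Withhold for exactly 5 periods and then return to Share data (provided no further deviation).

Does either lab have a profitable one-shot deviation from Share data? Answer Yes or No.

No

A one-shot deviation gives 19 now, then 2 for 5 periods, then back to 13.
Gain from deviating: (19−13) today; loss: (13−2) in each of the next 5 periods.
No-deviation condition: (13−2)(δ+…+δ^5) ≥ 19−13, i.e. δ+…+δ^5 ≥ 6/11.
At δ = 2/3: δ+…+δ^5 = 1.7366 ≥ 0.5455.
So cooperation is sustainable.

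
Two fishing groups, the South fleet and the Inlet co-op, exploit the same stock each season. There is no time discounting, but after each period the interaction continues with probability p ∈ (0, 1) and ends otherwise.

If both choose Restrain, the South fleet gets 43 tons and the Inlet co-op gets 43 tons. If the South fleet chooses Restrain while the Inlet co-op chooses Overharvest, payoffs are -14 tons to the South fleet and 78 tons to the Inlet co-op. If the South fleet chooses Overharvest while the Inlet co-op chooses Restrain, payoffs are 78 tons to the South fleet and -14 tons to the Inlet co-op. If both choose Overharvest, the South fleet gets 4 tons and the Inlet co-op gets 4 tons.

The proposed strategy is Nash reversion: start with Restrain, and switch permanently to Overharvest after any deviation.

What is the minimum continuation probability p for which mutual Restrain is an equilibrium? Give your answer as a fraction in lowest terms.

Expected cooperation value is 43 + p·43 + p²·43 + … = 43/(1−p); deviation gives 78 + p·4/(1−p).
43 ≥ 78(1−p) + 4p ⇒ 74p ≥ 35 ⇒ p ≥ 35/74.

35/74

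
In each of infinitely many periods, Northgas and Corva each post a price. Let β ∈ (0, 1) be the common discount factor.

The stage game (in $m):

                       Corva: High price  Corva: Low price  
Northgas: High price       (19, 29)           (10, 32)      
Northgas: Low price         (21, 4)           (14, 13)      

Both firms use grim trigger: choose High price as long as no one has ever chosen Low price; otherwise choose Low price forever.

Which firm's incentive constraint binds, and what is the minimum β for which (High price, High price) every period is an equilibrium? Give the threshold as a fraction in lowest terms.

Northgas; β ≥ 2/7

For Northgas: deviation gain 21−19 = 2, per-period punishment loss 19−14 = 5. IC gives β ≥ 2/7.
For Corva: gain 3, loss 16 per period, so β ≥ 3/19.
The tighter constraint is Northgas's, so cooperation needs β ≥ 2/7.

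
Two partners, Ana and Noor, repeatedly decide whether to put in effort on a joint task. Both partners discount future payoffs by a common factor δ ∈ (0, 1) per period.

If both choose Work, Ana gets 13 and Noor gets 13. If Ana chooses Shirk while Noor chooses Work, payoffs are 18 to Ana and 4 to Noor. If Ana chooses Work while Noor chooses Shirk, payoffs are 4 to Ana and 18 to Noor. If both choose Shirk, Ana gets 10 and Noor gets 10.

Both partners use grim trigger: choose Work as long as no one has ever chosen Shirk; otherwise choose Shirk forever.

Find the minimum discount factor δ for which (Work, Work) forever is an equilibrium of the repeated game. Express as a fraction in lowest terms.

5/8

13/(1−δ) ≥ 18 + 10δ/(1−δ)
13 ≥ 18 − 8δ
δ ≥ 5/8.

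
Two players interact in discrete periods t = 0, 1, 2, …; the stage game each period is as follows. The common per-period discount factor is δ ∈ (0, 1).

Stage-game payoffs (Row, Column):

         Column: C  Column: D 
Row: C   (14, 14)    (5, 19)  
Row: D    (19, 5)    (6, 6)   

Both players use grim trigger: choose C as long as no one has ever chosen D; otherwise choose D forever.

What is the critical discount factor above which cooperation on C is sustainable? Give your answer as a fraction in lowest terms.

5/13

Under grim trigger the critical discount factor is (T−C)/(T−P) with T = 19, C = 14, P = 6.
δ* = (19−14)/(19−6) = 5/13.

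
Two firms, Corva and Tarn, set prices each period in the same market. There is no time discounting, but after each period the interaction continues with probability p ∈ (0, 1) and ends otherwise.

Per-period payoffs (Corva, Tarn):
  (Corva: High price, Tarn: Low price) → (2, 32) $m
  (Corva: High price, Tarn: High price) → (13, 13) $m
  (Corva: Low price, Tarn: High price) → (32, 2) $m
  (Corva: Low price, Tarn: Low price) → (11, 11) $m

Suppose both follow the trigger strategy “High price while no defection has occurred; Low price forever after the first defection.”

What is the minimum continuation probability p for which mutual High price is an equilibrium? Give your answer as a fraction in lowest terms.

Expected cooperation value is 13 + p·13 + p²·13 + … = 13/(1−p); deviation gives 32 + p·11/(1−p).
13 ≥ 32(1−p) + 11p ⇒ 21p ≥ 19 ⇒ p ≥ 19/21.

19/21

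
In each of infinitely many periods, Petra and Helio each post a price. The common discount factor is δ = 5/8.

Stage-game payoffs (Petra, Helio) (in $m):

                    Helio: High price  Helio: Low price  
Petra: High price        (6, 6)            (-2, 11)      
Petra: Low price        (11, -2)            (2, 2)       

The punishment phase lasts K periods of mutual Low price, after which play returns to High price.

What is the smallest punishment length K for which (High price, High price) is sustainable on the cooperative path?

3

Need Σ_{k=1}^{K} δ^k ≥ (11−6)/(6−2) = 1.2500 at δ = 5/8.
At K = 2 the sum is 1.0156 < 1.2500; at K = 3 it is 1.2598 ≥ 1.2500.
So the minimum punishment length is K = 3.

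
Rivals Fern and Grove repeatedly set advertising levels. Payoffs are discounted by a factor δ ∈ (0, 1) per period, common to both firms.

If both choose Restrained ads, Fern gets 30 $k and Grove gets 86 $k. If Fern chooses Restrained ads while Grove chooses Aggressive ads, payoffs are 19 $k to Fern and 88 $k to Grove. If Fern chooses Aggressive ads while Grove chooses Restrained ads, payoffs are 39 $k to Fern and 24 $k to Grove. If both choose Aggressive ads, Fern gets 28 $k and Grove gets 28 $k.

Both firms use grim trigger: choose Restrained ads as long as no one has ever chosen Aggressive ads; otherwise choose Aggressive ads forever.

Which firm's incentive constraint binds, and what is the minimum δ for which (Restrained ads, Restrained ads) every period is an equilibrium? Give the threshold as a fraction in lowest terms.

Fern: cooperation gives 30 each period; deviation gives 39 once then 28 forever.
  30/(1−δ) ≥ 39 + 28δ/(1−δ) ⇒ δ ≥ 9/11.
Grove: cooperation gives 86 each period; deviation gives 88 once then 28 forever.
  δ ≥ 2/60 = 1/30.
Both must hold, so the binding constraint is Fern's: δ ≥ 9/11.

Fern; δ ≥ 9/11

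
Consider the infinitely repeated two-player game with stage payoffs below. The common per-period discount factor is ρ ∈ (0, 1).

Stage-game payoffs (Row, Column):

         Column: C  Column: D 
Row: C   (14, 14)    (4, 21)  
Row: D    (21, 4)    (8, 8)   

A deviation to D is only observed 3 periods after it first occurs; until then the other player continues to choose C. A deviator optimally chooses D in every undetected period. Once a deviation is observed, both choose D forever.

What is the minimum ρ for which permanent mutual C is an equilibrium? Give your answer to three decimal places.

0.814

A deviator earns 21 for 3 periods, then 8 forever; cooperating earns 14 forever. Multiplying the IC by (1−ρ):
14 ≥ 21(1−ρ^3) + 8ρ^3, so 13·ρ^3 ≥ 7 and ρ^3 ≥ 7/13.
ρ ≥ (7/13)^(1/3) ≈ 0.814.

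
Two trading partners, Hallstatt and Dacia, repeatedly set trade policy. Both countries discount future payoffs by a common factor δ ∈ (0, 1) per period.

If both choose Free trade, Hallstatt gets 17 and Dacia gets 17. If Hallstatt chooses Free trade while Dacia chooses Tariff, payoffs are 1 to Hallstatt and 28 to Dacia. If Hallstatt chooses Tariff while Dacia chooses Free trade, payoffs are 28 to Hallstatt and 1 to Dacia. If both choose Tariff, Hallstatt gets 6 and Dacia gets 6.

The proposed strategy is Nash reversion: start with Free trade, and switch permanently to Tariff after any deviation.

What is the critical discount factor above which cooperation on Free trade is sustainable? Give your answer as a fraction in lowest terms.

1/2

Under grim trigger the critical discount factor is (T−C)/(T−P) with T = 28, C = 17, P = 6.
δ* = (28−17)/(28−6) = 11/22 = 1/2.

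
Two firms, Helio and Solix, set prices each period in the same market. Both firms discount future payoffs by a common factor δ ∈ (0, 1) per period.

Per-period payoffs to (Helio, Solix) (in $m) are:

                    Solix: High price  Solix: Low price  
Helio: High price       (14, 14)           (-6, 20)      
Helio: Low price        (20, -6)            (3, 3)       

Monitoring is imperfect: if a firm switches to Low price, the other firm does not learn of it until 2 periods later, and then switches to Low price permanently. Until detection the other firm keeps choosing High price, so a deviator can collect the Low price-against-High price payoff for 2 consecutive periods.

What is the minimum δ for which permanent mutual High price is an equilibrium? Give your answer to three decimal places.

A deviator earns 20 for 2 periods, then 3 forever; cooperating earns 14 forever. Multiplying the IC by (1−δ):
14 ≥ 20(1−δ^2) + 3δ^2, so 17·δ^2 ≥ 6 and δ^2 ≥ 6/17.
δ ≥ (6/17)^(1/2) ≈ 0.594.

0.594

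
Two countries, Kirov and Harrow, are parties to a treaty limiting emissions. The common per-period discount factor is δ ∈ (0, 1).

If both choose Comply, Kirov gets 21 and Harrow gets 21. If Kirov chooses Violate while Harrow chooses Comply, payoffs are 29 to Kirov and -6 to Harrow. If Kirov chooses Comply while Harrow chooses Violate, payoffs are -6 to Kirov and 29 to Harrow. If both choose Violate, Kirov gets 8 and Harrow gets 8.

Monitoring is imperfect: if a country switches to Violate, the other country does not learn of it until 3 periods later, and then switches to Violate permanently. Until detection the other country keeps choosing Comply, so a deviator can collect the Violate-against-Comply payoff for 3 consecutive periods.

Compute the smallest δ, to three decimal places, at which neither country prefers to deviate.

0.725

The best deviation is to choose Violate for all 3 undetected periods, earning 29 each, then 8 forever once detected.
Deviation value: 29(1−δ^3)/(1−δ) + 8δ^3/(1−δ); cooperation value: 21/(1−δ).
IC: 21 ≥ 29(1−δ^3) + 8δ^3 = 29 − 21δ^3.
So δ^3 ≥ 8/21, giving δ ≥ (8/21)^(1/3) ≈ 0.725.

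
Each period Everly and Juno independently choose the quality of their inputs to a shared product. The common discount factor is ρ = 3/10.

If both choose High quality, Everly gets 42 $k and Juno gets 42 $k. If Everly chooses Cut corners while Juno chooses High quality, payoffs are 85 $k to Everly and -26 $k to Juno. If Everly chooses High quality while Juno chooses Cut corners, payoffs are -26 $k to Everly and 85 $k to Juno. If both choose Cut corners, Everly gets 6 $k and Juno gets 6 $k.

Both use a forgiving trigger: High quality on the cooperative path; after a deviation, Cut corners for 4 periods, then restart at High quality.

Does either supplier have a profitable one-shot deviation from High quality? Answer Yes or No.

Yes

A one-shot deviation gives 85 now, then 6 for 4 periods, then back to 42.
Gain from deviating: (85−42) today; loss: (42−6) in each of the next 4 periods.
No-deviation condition: (42−6)(ρ+…+ρ^4) ≥ 85−42, i.e. ρ+…+ρ^4 ≥ 43/36.
At ρ = 3/10: ρ+…+ρ^4 = 0.4251 < 1.1944.
So cooperation is not sustainable.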